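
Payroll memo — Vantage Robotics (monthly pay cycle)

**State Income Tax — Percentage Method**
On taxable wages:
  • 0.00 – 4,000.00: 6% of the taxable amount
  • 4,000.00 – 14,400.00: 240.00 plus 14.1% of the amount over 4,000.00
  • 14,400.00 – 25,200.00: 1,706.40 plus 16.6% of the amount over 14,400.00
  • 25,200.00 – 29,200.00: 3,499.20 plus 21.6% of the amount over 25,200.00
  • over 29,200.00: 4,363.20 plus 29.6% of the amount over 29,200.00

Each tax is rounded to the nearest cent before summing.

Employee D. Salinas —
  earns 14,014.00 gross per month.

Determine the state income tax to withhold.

1,651.97

State Income Tax: taxable = 14,014.00
  240.00 + 14.1% × (14,014.00 − 4,000.00) = 240.00 + 14.1% × 10,014.00 = 1,651.97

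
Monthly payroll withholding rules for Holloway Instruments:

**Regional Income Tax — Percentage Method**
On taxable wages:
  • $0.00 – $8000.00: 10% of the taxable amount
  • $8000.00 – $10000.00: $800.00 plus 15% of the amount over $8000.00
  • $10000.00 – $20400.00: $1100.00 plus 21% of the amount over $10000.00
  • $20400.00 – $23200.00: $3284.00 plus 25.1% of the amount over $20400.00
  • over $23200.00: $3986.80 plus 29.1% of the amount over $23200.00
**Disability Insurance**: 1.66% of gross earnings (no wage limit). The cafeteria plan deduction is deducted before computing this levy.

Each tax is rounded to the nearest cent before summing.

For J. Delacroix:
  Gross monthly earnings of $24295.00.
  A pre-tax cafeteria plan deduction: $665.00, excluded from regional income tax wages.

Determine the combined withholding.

$4504.19

Regional Income Tax: taxable = $24295.00 − $665.00 = $23630.00
  $3986.80 + 29.1% × ($23630.00 − $23200.00) = $3986.80 + 29.1% × $430.00 = $4111.93
Disability Insurance: 1.66% × $23630.00 = $392.26
Total: $4111.93 + $392.26 = $4504.19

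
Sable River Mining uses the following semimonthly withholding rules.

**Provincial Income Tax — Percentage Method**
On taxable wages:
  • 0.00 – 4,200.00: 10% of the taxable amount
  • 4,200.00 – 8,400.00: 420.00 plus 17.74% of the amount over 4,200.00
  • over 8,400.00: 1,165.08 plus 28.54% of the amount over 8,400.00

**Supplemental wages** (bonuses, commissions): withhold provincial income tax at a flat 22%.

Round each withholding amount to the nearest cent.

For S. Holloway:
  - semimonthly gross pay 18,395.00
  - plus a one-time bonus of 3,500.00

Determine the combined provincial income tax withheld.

Provincial Income Tax: taxable = 18,395.00
  1,165.08 + 28.54% × (18,395.00 − 8,400.00) = 1,165.08 + 28.54% × 9,995.00 = 4,017.65
Supplemental (22% flat on bonus): 22% × 3,500.00 = 770.00
Total provincial income tax: 4,017.65 + 770.00 = 4,787.65

4,787.65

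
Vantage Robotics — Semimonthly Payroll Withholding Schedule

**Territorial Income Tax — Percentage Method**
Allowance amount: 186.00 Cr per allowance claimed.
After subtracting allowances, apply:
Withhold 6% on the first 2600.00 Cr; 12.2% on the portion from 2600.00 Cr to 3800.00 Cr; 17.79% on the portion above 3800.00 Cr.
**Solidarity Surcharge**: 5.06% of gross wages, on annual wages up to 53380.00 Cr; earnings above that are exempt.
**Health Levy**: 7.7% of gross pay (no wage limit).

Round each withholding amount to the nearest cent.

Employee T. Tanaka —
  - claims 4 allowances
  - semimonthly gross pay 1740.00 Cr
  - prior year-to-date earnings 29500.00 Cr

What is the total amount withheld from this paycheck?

281.78 Cr

Territorial Income Tax: taxable = 1740.00 Cr − 4×186.00 Cr = 996.00 Cr
  6% × 996.00 Cr = 59.76 Cr
Solidarity Surcharge: 5.06% × 1740.00 Cr = 88.04 Cr
Health Levy: 7.7% × 1740.00 Cr = 133.98 Cr
Total: 59.76 Cr + 88.04 Cr + 133.98 Cr = 281.78 Cr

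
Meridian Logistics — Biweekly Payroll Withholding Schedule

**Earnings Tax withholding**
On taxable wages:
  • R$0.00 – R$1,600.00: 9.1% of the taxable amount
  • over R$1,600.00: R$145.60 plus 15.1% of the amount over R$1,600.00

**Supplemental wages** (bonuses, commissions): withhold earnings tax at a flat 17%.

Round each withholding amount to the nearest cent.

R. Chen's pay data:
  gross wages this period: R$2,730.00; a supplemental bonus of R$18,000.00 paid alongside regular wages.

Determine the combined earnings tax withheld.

Earnings Tax: taxable = R$2,730.00
  R$145.60 + 15.1% × (R$2,730.00 − R$1,600.00) = R$145.60 + 15.1% × R$1,130.00 = R$316.23
Supplemental (17% flat on bonus): 17% × R$18,000.00 = R$3,060.00
Total earnings tax: R$316.23 + R$3,060.00 = R$3,376.23

R$3,376.23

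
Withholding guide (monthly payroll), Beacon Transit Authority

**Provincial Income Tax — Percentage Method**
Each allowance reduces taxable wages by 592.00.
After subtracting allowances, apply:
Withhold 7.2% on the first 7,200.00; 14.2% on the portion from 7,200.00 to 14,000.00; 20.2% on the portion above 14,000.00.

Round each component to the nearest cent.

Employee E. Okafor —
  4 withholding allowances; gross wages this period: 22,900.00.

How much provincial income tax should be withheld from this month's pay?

2,803.46

Provincial Income Tax: taxable = 22,900.00 − 4×592.00 = 20,532.00
  1,484.00 + 20.2% × (20,532.00 − 14,000.00) = 1,484.00 + 20.2% × 6,532.00 = 2,803.46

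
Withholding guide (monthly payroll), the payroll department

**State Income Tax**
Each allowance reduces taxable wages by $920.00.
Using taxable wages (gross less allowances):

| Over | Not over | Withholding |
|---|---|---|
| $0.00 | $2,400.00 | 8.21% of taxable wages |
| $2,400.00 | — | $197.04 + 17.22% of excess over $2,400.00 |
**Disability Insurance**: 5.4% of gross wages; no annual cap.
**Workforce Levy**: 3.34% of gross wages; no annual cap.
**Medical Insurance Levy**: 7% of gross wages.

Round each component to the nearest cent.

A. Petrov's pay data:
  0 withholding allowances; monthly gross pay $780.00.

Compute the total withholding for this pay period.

$186.81

State Income Tax: taxable = $780.00
  8.21% × $780.00 = $64.04
Disability Insurance: 5.4% × $780.00 = $42.12
Workforce Levy: 3.34% × $780.00 = $26.05
Medical Insurance Levy: 7% × $780.00 = $54.60
Total: $64.04 + $42.12 + $26.05 + $54.60 = $186.81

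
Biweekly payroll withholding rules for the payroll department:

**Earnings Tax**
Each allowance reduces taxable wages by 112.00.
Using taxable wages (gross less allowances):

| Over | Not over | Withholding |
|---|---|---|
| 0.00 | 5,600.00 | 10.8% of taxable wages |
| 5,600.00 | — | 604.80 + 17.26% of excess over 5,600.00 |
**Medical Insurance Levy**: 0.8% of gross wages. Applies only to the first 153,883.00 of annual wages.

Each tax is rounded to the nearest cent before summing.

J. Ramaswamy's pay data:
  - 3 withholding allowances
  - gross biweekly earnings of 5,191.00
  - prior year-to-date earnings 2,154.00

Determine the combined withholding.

565.87

Earnings Tax: taxable = 5,191.00 − 3×112.00 = 4,855.00
  10.8% × 4,855.00 = 524.34
Medical Insurance Levy: 0.8% × 5,191.00 = 41.53
Total: 524.34 + 41.53 = 565.87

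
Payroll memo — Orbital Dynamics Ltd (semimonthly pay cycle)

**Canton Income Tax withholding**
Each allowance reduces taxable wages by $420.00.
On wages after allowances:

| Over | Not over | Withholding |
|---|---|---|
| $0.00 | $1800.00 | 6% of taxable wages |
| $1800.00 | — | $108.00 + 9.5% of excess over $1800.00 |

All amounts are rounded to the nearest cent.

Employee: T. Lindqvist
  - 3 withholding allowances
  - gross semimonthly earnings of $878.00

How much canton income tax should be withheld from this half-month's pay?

Canton Income Tax: taxable = $878.00 − 3×$420.00 = $-382.00
  Taxable ≤ 0 → $0.00

$0.00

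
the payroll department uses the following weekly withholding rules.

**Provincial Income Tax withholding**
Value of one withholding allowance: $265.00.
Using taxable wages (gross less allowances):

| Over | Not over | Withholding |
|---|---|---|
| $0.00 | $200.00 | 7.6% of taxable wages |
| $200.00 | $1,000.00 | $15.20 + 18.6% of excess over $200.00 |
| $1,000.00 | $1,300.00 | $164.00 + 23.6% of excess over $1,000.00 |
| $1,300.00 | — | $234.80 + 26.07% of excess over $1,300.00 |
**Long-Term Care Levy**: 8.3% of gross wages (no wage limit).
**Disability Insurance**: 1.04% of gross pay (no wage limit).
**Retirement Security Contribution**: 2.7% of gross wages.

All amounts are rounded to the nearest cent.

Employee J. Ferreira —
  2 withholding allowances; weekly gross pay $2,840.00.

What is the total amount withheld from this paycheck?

$840.05

Provincial Income Tax: taxable = $2,840.00 − 2×$265.00 = $2,310.00
  $234.80 + 26.07% × ($2,310.00 − $1,300.00) = $234.80 + 26.07% × $1,010.00 = $498.11
Long-Term Care Levy: 8.3% × $2,840.00 = $235.72
Disability Insurance: 1.04% × $2,840.00 = $29.54
Retirement Security Contribution: 2.7% × $2,840.00 = $76.68
Total: $498.11 + $235.72 + $29.54 + $76.68 = $840.05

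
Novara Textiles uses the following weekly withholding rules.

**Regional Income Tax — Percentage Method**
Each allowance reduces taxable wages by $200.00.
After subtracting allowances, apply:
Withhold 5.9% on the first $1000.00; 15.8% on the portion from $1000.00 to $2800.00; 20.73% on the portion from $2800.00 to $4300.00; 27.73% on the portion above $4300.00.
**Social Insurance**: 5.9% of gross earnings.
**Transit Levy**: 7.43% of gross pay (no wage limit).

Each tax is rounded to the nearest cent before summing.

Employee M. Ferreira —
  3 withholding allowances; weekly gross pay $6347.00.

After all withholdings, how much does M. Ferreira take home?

$4445.35

Regional Income Tax: taxable = $6347.00 − 3×$200.00 = $5747.00
  $654.35 + 27.73% × ($5747.00 − $4300.00) = $654.35 + 27.73% × $1447.00 = $1055.60
Social Insurance: 5.9% × $6347.00 = $374.47
Transit Levy: 7.43% × $6347.00 = $471.58
Total withheld: $1055.60 + $374.47 + $471.58 = $1901.65
Net pay: $6347.00 − $1901.65 = $4445.35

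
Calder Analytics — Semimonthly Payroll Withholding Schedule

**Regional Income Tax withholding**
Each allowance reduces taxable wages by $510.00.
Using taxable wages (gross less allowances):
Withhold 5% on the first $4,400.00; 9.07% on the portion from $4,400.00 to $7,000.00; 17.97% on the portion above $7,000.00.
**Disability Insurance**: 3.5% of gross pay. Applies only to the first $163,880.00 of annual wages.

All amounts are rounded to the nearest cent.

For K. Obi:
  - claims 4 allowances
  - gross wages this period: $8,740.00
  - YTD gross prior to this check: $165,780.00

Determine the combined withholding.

$428.61

Regional Income Tax: taxable = $8,740.00 − 4×$510.00 = $6,700.00
  $220.00 + 9.07% × ($6,700.00 − $4,400.00) = $220.00 + 9.07% × $2,300.00 = $428.61
Disability Insurance: YTD $165,780.00 ≥ cap $163,880.00 → $0.00
Total: $428.61 + $0.00 = $428.61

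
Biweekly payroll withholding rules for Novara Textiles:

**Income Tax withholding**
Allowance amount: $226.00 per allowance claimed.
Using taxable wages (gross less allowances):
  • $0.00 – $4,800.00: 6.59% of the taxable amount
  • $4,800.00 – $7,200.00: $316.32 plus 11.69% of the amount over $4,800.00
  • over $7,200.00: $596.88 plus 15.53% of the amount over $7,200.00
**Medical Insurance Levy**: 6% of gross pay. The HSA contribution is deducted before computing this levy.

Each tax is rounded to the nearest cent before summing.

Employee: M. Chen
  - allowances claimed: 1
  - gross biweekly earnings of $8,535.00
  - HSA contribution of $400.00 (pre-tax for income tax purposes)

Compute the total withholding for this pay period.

Income Tax: taxable = $8,535.00 − $400.00 − 1×$226.00 = $7,909.00
  $596.88 + 15.53% × ($7,909.00 − $7,200.00) = $596.88 + 15.53% × $709.00 = $706.99
Medical Insurance Levy: 6% × $8,135.00 = $488.10
Total: $706.99 + $488.10 = $1,195.09

$1,195.09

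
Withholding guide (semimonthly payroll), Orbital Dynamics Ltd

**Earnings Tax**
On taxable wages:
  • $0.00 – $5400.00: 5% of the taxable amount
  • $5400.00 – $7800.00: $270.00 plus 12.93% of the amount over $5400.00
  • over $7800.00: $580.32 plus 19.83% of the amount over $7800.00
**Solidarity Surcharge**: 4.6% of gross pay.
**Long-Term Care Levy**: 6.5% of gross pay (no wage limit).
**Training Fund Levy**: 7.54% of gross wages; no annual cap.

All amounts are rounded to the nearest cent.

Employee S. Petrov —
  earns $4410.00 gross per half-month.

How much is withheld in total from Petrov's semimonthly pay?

Earnings Tax: taxable = $4410.00
  5% × $4410.00 = $220.50
Solidarity Surcharge: 4.6% × $4410.00 = $202.86
Long-Term Care Levy: 6.5% × $4410.00 = $286.65
Training Fund Levy: 7.54% × $4410.00 = $332.51
Total: $220.50 + $202.86 + $286.65 + $332.51 = $1042.52

$1042.52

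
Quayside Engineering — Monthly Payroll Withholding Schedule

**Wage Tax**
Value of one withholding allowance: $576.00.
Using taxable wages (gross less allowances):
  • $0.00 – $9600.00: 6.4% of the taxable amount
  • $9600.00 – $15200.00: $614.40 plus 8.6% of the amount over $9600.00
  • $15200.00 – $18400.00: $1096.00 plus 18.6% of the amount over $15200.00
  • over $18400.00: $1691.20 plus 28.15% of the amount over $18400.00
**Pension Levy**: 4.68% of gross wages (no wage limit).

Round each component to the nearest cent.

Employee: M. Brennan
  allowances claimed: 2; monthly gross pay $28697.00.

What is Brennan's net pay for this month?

$23088.46

Wage Tax: taxable = $28697.00 − 2×$576.00 = $27545.00
  $1691.20 + 28.15% × ($27545.00 − $18400.00) = $1691.20 + 28.15% × $9145.00 = $4265.52
Pension Levy: 4.68% × $28697.00 = $1343.02
Total withheld: $4265.52 + $1343.02 = $5608.54
Net pay: $28697.00 − $5608.54 = $23088.46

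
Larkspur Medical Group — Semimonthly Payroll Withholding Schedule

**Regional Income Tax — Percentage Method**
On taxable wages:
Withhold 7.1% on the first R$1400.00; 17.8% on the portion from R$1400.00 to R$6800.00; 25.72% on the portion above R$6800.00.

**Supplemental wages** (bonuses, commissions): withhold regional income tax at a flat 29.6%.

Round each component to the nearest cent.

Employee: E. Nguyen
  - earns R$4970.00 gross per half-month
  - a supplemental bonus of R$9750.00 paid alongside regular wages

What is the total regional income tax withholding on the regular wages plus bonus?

Regional Income Tax: taxable = R$4970.00
  R$99.40 + 17.8% × (R$4970.00 − R$1400.00) = R$99.40 + 17.8% × R$3570.00 = R$734.86
Supplemental (29.6% flat on bonus): 29.6% × R$9750.00 = R$2886.00
Total regional income tax: R$734.86 + R$2886.00 = R$3620.86

R$3620.86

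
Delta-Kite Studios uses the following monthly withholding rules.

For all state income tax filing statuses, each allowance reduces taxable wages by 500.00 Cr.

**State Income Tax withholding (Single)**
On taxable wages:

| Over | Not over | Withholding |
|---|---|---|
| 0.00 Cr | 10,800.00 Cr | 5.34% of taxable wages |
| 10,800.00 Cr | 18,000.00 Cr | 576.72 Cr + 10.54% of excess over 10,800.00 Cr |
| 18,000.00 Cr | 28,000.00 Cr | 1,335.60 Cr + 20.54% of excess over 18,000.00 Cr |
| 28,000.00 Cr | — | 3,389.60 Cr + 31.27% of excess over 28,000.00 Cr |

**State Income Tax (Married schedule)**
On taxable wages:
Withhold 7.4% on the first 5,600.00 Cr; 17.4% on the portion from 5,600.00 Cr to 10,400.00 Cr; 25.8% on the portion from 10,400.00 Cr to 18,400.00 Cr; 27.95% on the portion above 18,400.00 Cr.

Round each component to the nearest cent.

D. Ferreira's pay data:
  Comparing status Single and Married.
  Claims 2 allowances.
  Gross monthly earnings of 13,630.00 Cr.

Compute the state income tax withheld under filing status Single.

State Income Tax (Single): taxable = 13,630.00 Cr − 2×500.00 Cr = 12,630.00 Cr
  576.72 Cr + 10.54% × (12,630.00 Cr − 10,800.00 Cr) = 576.72 Cr + 10.54% × 1,830.00 Cr = 769.60 Cr

769.60 Cr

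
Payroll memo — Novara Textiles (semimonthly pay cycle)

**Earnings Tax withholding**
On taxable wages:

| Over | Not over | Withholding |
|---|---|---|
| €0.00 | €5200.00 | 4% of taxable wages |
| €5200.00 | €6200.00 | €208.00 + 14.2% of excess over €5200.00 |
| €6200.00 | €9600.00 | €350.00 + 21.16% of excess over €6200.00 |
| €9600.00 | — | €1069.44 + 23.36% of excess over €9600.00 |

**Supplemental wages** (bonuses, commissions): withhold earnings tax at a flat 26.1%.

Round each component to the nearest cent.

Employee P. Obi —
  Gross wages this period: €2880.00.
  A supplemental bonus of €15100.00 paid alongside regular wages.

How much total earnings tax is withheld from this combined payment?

€4056.30

Earnings Tax: taxable = €2880.00
  4% × €2880.00 = €115.20
Supplemental (26.1% flat on bonus): 26.1% × €15100.00 = €3941.10
Total earnings tax: €115.20 + €3941.10 = €4056.30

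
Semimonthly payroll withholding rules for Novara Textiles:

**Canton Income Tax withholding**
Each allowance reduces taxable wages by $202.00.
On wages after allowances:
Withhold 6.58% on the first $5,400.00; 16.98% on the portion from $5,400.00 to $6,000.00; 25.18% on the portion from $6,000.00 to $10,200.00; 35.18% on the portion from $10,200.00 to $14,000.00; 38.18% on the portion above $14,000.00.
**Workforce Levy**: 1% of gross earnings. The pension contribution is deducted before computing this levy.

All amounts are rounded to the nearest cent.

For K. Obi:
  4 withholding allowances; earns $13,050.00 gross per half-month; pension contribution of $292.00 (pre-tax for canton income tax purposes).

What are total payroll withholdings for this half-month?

Canton Income Tax: taxable = $13,050.00 − $292.00 − 4×$202.00 = $11,950.00
  $1,514.76 + 35.18% × ($11,950.00 − $10,200.00) = $1,514.76 + 35.18% × $1,750.00 = $2,130.41
Workforce Levy: 1% × $12,758.00 = $127.58
Total: $2,130.41 + $127.58 = $2,257.99

$2,257.99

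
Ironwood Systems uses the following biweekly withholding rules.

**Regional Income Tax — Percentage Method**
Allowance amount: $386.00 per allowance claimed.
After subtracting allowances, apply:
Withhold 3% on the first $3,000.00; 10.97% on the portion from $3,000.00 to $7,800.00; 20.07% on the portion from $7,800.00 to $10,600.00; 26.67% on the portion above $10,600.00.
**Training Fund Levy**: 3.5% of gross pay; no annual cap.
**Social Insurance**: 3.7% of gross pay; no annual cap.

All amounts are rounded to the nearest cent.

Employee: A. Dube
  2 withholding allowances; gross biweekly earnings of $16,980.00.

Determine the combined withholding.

Regional Income Tax: taxable = $16,980.00 − 2×$386.00 = $16,208.00
  $1,178.52 + 26.67% × ($16,208.00 − $10,600.00) = $1,178.52 + 26.67% × $5,608.00 = $2,674.17
Training Fund Levy: 3.5% × $16,980.00 = $594.30
Social Insurance: 3.7% × $16,980.00 = $628.26
Total: $2,674.17 + $594.30 + $628.26 = $3,896.73

$3,896.73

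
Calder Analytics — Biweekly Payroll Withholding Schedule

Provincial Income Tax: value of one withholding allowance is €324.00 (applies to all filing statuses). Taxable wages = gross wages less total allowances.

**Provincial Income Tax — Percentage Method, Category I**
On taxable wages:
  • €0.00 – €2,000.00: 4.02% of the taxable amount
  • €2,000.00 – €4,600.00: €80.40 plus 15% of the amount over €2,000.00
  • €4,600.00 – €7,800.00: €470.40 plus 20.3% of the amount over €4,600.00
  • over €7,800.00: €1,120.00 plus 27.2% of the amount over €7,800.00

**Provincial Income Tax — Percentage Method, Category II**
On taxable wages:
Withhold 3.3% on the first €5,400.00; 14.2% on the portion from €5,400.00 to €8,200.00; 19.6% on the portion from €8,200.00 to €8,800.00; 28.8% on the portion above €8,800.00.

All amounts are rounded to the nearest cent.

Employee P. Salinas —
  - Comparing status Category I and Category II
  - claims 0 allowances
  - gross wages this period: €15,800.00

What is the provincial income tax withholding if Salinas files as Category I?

€3,296.00

Provincial Income Tax (Category I): taxable = €15,800.00
  €1,120.00 + 27.2% × (€15,800.00 − €7,800.00) = €1,120.00 + 27.2% × €8,000.00 = €3,296.00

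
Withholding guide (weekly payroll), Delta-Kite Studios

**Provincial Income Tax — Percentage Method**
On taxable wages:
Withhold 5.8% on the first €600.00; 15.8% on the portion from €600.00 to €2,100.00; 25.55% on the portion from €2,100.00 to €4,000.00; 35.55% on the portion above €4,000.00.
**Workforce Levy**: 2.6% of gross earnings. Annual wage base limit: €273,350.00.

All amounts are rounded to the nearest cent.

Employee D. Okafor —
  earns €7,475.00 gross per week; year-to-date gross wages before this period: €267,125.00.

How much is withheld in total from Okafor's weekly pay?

€2,154.46

Provincial Income Tax: taxable = €7,475.00
  €757.25 + 35.55% × (€7,475.00 − €4,000.00) = €757.25 + 35.55% × €3,475.00 = €1,992.61
Workforce Levy: cap €273,350.00 − YTD €267,125.00 = €6,225.00 subject; 2.6% × €6,225.00 = €161.85
Total: €1,992.61 + €161.85 = €2,154.46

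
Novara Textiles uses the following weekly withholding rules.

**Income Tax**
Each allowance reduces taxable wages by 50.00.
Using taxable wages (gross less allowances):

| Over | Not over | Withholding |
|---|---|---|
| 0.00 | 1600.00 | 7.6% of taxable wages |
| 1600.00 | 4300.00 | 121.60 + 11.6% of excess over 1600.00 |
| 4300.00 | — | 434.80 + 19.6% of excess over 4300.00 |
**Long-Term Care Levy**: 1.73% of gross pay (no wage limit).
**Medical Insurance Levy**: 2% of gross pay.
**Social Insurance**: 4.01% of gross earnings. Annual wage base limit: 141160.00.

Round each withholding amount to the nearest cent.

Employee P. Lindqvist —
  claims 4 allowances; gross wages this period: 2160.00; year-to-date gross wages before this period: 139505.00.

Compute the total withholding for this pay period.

310.30

Income Tax: taxable = 2160.00 − 4×50.00 = 1960.00
  121.60 + 11.6% × (1960.00 − 1600.00) = 121.60 + 11.6% × 360.00 = 163.36
Long-Term Care Levy: 1.73% × 2160.00 = 37.37
Medical Insurance Levy: 2% × 2160.00 = 43.20
Social Insurance: cap 141160.00 − YTD 139505.00 = 1655.00 subject; 4.01% × 1655.00 = 66.37
Total: 163.36 + 37.37 + 43.20 + 66.37 = 310.30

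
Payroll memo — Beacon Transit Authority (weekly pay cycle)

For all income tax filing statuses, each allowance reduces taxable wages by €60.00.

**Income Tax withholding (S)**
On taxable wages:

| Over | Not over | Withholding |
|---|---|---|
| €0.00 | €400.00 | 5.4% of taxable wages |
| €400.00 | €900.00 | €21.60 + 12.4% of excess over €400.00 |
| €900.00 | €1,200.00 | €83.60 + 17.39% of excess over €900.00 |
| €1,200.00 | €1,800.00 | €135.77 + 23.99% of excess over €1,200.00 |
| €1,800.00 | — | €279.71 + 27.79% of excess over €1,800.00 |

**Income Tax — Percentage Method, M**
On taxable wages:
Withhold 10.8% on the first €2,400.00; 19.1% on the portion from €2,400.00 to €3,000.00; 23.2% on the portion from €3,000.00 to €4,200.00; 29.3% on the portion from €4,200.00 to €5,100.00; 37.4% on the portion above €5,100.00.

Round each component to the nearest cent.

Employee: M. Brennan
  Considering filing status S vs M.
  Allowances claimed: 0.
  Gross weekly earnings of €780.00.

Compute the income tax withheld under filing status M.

Income Tax (M): taxable = €780.00
  10.8% × €780.00 = €84.24

€84.24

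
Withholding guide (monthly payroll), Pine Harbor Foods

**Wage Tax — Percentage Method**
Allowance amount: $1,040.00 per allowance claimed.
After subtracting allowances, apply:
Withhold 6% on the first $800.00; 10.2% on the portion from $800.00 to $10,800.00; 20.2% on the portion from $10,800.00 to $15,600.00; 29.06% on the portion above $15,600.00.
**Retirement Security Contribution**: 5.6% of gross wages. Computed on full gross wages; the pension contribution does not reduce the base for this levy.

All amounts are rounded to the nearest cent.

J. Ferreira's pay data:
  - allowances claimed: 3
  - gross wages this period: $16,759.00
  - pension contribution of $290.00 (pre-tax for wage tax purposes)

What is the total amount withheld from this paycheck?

Wage Tax: taxable = $16,759.00 − $290.00 − 3×$1,040.00 = $13,349.00
  $1,068.00 + 20.2% × ($13,349.00 − $10,800.00) = $1,068.00 + 20.2% × $2,549.00 = $1,582.90
Retirement Security Contribution: 5.6% × $16,759.00 = $938.50
Total: $1,582.90 + $938.50 = $2,521.40

$2,521.40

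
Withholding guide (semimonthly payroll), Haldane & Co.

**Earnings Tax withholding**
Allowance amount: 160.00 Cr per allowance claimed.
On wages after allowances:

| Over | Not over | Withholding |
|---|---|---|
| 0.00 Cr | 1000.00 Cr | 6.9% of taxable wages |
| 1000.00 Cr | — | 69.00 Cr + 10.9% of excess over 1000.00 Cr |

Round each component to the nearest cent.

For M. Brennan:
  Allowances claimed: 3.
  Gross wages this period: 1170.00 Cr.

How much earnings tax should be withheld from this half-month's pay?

47.61 Cr

Earnings Tax: taxable = 1170.00 Cr − 3×160.00 Cr = 690.00 Cr
  6.9% × 690.00 Cr = 47.61 Cr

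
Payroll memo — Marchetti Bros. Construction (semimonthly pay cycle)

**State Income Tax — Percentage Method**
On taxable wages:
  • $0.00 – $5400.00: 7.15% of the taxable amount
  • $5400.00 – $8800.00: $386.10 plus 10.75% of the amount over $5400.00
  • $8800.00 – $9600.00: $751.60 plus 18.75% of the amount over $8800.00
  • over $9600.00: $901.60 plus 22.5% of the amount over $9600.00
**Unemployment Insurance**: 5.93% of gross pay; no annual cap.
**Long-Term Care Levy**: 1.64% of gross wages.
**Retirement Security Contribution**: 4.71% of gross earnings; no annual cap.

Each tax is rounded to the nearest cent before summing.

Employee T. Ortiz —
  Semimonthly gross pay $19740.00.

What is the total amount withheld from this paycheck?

$5607.17

State Income Tax: taxable = $19740.00
  $901.60 + 22.5% × ($19740.00 − $9600.00) = $901.60 + 22.5% × $10140.00 = $3183.10
Unemployment Insurance: 5.93% × $19740.00 = $1170.58
Long-Term Care Levy: 1.64% × $19740.00 = $323.74
Retirement Security Contribution: 4.71% × $19740.00 = $929.75
Total: $3183.10 + $1170.58 + $323.74 + $929.75 = $5607.17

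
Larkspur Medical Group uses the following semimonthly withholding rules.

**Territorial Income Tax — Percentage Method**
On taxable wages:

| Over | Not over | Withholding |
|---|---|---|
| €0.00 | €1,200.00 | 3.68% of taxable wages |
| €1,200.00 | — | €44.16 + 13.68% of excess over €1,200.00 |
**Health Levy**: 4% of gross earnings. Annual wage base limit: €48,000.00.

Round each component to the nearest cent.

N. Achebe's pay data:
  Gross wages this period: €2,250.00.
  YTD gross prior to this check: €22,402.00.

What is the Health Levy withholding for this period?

Health Levy: 4% × €2,250.00 = €90.00

€90.00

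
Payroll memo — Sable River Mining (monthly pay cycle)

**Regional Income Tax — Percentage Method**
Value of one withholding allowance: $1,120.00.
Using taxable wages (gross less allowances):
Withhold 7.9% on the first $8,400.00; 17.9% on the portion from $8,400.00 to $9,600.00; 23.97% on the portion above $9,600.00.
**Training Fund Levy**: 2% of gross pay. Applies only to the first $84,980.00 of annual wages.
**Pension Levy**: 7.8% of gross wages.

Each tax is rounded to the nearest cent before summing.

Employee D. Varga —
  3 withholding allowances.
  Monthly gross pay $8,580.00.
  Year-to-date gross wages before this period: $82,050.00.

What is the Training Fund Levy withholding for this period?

Training Fund Levy: cap $84,980.00 − YTD $82,050.00 = $2,930.00 subject; 2% × $2,930.00 = $58.60

$58.60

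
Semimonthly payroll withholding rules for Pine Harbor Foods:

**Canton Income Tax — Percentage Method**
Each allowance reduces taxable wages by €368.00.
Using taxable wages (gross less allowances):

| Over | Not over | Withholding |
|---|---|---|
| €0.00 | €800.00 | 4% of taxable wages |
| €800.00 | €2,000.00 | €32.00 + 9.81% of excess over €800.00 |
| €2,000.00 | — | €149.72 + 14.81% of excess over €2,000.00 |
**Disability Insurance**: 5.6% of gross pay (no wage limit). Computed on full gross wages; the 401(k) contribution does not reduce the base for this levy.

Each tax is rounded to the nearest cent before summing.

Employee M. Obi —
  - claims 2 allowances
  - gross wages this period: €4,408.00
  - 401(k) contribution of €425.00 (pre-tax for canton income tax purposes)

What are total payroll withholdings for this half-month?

Canton Income Tax: taxable = €4,408.00 − €425.00 − 2×€368.00 = €3,247.00
  €149.72 + 14.81% × (€3,247.00 − €2,000.00) = €149.72 + 14.81% × €1,247.00 = €334.40
Disability Insurance: 5.6% × €4,408.00 = €246.85
Total: €334.40 + €246.85 = €581.25

€581.25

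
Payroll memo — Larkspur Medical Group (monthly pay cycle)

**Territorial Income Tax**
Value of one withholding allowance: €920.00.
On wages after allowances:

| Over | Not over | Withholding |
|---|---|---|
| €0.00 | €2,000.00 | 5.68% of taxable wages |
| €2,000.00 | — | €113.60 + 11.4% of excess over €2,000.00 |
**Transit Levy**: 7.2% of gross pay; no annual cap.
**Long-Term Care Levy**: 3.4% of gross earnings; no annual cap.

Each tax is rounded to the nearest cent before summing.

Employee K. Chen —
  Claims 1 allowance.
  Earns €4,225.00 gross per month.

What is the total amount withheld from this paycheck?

€710.22

Territorial Income Tax: taxable = €4,225.00 − 1×€920.00 = €3,305.00
  €113.60 + 11.4% × (€3,305.00 − €2,000.00) = €113.60 + 11.4% × €1,305.00 = €262.37
Transit Levy: 7.2% × €4,225.00 = €304.20
Long-Term Care Levy: 3.4% × €4,225.00 = €143.65
Total: €262.37 + €304.20 + €143.65 = €710.22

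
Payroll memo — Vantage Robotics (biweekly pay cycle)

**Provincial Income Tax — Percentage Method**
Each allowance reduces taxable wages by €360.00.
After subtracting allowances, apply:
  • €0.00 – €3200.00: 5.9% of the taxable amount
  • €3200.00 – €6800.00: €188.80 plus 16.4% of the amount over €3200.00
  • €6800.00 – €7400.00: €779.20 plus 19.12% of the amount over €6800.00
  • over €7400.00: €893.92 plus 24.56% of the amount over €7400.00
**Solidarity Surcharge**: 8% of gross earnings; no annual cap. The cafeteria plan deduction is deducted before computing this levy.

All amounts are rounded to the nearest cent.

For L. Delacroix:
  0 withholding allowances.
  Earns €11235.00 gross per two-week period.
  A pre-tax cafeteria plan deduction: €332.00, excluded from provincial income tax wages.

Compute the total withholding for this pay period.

Provincial Income Tax: taxable = €11235.00 − €332.00 = €10903.00
  €893.92 + 24.56% × (€10903.00 − €7400.00) = €893.92 + 24.56% × €3503.00 = €1754.26
Solidarity Surcharge: 8% × €10903.00 = €872.24
Total: €1754.26 + €872.24 = €2626.50

€2626.50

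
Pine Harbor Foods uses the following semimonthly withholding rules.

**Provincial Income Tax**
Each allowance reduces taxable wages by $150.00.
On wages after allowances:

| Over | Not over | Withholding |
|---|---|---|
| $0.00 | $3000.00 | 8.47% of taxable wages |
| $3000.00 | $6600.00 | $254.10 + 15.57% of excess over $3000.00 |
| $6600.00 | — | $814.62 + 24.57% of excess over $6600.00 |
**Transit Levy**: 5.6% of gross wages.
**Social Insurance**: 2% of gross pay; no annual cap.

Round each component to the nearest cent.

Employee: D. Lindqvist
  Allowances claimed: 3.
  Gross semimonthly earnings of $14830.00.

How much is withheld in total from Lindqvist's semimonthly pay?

Provincial Income Tax: taxable = $14830.00 − 3×$150.00 = $14380.00
  $814.62 + 24.57% × ($14380.00 − $6600.00) = $814.62 + 24.57% × $7780.00 = $2726.17
Transit Levy: 5.6% × $14830.00 = $830.48
Social Insurance: 2% × $14830.00 = $296.60
Total: $2726.17 + $830.48 + $296.60 = $3853.25

$3853.25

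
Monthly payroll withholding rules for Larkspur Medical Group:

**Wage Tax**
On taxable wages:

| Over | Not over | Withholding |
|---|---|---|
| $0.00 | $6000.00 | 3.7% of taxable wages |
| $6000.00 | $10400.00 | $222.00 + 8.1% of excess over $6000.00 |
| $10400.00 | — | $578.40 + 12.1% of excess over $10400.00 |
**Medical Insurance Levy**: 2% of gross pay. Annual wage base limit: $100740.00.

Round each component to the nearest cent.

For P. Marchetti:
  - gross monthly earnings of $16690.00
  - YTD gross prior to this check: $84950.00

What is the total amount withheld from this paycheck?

Wage Tax: taxable = $16690.00
  $578.40 + 12.1% × ($16690.00 − $10400.00) = $578.40 + 12.1% × $6290.00 = $1339.49
Medical Insurance Levy: cap $100740.00 − YTD $84950.00 = $15790.00 subject; 2% × $15790.00 = $315.80
Total: $1339.49 + $315.80 = $1655.29

$1655.29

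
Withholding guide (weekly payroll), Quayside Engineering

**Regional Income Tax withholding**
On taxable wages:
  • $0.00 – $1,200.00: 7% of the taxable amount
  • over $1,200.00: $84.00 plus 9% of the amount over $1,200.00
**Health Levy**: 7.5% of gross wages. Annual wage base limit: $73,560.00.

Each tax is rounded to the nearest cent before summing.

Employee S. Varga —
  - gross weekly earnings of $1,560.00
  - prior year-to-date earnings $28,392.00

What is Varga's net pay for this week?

$1,326.60

Regional Income Tax: taxable = $1,560.00
  $84.00 + 9% × ($1,560.00 − $1,200.00) = $84.00 + 9% × $360.00 = $116.40
Health Levy: 7.5% × $1,560.00 = $117.00
Total withheld: $116.40 + $117.00 = $233.40
Net pay: $1,560.00 − $233.40 = $1,326.60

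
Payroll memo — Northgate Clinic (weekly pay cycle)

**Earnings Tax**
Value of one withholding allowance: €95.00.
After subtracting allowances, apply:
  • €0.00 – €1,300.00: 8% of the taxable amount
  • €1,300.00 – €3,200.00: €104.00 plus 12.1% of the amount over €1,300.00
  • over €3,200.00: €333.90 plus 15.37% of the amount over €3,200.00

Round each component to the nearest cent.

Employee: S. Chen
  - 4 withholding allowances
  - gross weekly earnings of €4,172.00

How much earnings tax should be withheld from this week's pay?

Earnings Tax: taxable = €4,172.00 − 4×€95.00 = €3,792.00
  €333.90 + 15.37% × (€3,792.00 − €3,200.00) = €333.90 + 15.37% × €592.00 = €424.89

€424.89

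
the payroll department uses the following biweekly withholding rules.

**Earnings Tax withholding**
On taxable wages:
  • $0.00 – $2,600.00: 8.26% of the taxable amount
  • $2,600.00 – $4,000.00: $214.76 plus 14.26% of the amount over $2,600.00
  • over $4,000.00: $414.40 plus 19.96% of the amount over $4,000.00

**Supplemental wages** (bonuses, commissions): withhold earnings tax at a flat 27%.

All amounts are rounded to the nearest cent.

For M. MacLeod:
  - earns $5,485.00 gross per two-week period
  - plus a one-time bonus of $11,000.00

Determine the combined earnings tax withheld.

$3,680.81

Earnings Tax: taxable = $5,485.00
  $414.40 + 19.96% × ($5,485.00 − $4,000.00) = $414.40 + 19.96% × $1,485.00 = $710.81
Supplemental (27% flat on bonus): 27% × $11,000.00 = $2,970.00
Total earnings tax: $710.81 + $2,970.00 = $3,680.81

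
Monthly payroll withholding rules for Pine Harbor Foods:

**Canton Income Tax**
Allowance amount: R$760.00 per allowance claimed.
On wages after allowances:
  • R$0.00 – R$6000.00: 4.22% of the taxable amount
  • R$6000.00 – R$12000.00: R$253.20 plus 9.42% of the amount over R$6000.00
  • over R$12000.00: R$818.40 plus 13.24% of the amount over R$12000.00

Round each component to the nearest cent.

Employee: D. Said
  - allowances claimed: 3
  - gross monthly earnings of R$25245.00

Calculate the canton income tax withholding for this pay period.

R$2270.17

Canton Income Tax: taxable = R$25245.00 − 3×R$760.00 = R$22965.00
  R$818.40 + 13.24% × (R$22965.00 − R$12000.00) = R$818.40 + 13.24% × R$10965.00 = R$2270.17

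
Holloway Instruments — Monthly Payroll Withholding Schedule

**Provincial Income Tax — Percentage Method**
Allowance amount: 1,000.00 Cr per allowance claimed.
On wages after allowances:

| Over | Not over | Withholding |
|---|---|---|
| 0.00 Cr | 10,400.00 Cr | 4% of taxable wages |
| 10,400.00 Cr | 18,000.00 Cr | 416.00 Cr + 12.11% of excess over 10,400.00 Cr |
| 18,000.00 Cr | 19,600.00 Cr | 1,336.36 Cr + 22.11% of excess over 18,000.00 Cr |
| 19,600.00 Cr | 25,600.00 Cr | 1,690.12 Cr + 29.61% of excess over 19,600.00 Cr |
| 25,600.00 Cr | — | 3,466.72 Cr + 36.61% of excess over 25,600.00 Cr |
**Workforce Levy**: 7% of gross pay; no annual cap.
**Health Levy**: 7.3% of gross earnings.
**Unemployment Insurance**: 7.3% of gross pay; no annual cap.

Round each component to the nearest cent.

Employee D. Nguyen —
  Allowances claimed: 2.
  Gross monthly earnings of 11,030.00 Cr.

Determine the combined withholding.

2,743.68 Cr

Provincial Income Tax: taxable = 11,030.00 Cr − 2×1,000.00 Cr = 9,030.00 Cr
  4% × 9,030.00 Cr = 361.20 Cr
Workforce Levy: 7% × 11,030.00 Cr = 772.10 Cr
Health Levy: 7.3% × 11,030.00 Cr = 805.19 Cr
Unemployment Insurance: 7.3% × 11,030.00 Cr = 805.19 Cr
Total: 361.20 Cr + 772.10 Cr + 805.19 Cr + 805.19 Cr = 2,743.68 Cr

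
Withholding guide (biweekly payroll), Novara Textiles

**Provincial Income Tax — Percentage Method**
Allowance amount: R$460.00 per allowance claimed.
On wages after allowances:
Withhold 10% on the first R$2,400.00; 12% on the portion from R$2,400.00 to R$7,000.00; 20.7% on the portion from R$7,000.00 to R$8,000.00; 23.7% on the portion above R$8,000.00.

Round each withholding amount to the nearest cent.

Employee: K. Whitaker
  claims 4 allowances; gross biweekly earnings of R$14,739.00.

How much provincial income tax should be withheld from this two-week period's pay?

Provincial Income Tax: taxable = R$14,739.00 − 4×R$460.00 = R$12,899.00
  R$999.00 + 23.7% × (R$12,899.00 − R$8,000.00) = R$999.00 + 23.7% × R$4,899.00 = R$2,160.06

R$2,160.06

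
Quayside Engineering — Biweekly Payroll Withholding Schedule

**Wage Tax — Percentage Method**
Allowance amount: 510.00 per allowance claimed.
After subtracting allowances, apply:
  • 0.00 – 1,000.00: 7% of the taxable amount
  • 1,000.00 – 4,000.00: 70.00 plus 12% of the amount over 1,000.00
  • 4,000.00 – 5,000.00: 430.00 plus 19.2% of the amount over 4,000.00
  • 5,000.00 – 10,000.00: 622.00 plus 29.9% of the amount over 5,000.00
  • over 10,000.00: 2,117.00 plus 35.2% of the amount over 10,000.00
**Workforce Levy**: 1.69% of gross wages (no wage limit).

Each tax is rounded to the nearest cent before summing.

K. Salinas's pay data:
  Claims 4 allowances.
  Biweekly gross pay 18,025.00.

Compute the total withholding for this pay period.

Wage Tax: taxable = 18,025.00 − 4×510.00 = 15,985.00
  2,117.00 + 35.2% × (15,985.00 − 10,000.00) = 2,117.00 + 35.2% × 5,985.00 = 4,223.72
Workforce Levy: 1.69% × 18,025.00 = 304.62
Total: 4,223.72 + 304.62 = 4,528.34

4,528.34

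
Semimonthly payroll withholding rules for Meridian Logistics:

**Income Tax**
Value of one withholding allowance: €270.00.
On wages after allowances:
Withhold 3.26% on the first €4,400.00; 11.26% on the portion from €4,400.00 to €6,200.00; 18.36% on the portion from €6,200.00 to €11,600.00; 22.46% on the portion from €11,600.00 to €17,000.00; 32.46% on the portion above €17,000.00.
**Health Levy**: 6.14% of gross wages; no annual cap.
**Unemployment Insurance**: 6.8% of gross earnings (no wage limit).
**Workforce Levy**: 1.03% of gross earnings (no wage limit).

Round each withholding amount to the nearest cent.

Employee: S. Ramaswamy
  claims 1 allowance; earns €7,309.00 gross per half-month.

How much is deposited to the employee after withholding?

€5,787.78

Income Tax: taxable = €7,309.00 − 1×€270.00 = €7,039.00
  €346.12 + 18.36% × (€7,039.00 − €6,200.00) = €346.12 + 18.36% × €839.00 = €500.16
Health Levy: 6.14% × €7,309.00 = €448.77
Unemployment Insurance: 6.8% × €7,309.00 = €497.01
Workforce Levy: 1.03% × €7,309.00 = €75.28
Total withheld: €500.16 + €448.77 + €497.01 + €75.28 = €1,521.22
Net pay: €7,309.00 − €1,521.22 = €5,787.78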